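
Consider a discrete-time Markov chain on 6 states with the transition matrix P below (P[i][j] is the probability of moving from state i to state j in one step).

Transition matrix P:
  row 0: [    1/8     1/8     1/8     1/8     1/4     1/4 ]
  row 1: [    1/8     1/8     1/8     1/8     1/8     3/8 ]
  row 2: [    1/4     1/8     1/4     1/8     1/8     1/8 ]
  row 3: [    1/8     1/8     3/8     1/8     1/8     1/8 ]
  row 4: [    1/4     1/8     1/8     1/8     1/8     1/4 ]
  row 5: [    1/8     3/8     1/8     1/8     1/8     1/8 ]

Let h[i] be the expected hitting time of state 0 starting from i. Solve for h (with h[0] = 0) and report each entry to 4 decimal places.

h = [0.0000, 6.1370, 5.2603, 5.9178, 5.3699, 6.1370]

First-step conditioning: h[0] = 0; for i ≠ 0, h[i] = 1 + Σ_k P[i][k]·h[k].
  h[1] = 1 + 1/8·h[1] + 1/8·h[2] + 1/8·h[3] + 1/8·h[4] + 3/8·h[5]
  h[2] = 1 + 1/8·h[1] + 1/4·h[2] + 1/8·h[3] + 1/8·h[4] + 1/8·h[5]
  h[3] = 1 + 1/8·h[1] + 3/8·h[2] + 1/8·h[3] + 1/8·h[4] + 1/8·h[5]
  h[4] = 1 + 1/8·h[1] + 1/8·h[2] + 1/8·h[3] + 1/8·h[4] + 1/4·h[5]
  h[5] = 1 + 3/8·h[1] + 1/8·h[2] + 1/8·h[3] + 1/8·h[4] + 1/8·h[5]
Solving the 5×5 linear system over states ≠ 0 gives exactly h = [0, 448/73, 384/73, 432/73, 392/73, 448/73] (h[0] = 0 is the target).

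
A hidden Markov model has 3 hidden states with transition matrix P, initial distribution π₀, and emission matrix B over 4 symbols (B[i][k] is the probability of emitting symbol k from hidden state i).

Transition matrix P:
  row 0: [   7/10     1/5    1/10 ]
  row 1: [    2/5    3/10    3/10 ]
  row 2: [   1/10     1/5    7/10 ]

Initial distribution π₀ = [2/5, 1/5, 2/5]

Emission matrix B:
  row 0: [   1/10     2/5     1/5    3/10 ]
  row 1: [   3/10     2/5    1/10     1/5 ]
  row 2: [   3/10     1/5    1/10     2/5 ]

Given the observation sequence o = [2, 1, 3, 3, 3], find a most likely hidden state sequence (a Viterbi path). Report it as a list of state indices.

t=0: δ = [8.000e-02, 2.000e-02, 4.000e-02]  (obs o_0=2)
t=1: δ = [2.240e-02, 6.400e-03, 5.600e-03]  ψ = [0, 0, 2]  (obs o_1=1)
t=2: δ = [4.704e-03, 8.960e-04, 1.568e-03]  ψ = [0, 0, 2]  (obs o_2=3)
t=3: δ = [9.878e-04, 1.882e-04, 4.390e-04]  ψ = [0, 0, 2]  (obs o_3=3)
t=4: δ = [2.074e-04, 3.951e-05, 1.229e-04]  ψ = [0, 0, 2]  (obs o_4=3)
backtrack: best end state = 0; path = [0, 0, 0, 0, 0]

path = [0, 0, 0, 0, 0]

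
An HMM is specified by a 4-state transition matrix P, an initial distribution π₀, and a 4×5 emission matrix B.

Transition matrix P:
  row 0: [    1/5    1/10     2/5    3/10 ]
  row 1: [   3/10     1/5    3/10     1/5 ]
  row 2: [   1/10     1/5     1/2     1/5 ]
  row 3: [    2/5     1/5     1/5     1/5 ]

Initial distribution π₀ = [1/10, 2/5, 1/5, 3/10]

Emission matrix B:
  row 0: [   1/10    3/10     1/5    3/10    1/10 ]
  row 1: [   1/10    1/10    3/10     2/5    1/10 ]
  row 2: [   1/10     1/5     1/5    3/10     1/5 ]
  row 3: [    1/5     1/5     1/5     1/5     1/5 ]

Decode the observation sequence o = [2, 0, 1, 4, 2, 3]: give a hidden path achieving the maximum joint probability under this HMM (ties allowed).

path = [1, 3, 0, 2, 2, 2]

t=0: δ = [2.000e-02, 1.200e-01, 4.000e-02, 6.000e-02]  (obs o_0=2)
t=1: δ = [3.600e-03, 2.400e-03, 3.600e-03, 4.800e-03]  ψ = [1, 1, 1, 1]  (obs o_1=0)
t=2: δ = [5.760e-04, 9.600e-05, 3.600e-04, 2.160e-04]  ψ = [3, 3, 2, 0]  (obs o_2=1)
t=3: δ = [1.152e-05, 7.200e-06, 4.608e-05, 3.456e-05]  ψ = [0, 2, 0, 0]  (obs o_3=4)
t=4: δ = [2.765e-06, 2.765e-06, 4.608e-06, 1.843e-06]  ψ = [3, 2, 2, 2]  (obs o_4=2)
t=5: δ = [2.488e-07, 3.686e-07, 6.912e-07, 1.843e-07]  ψ = [1, 2, 2, 2]  (obs o_5=3)
backtrack: best end state = 2; path = [1, 3, 0, 2, 2, 2]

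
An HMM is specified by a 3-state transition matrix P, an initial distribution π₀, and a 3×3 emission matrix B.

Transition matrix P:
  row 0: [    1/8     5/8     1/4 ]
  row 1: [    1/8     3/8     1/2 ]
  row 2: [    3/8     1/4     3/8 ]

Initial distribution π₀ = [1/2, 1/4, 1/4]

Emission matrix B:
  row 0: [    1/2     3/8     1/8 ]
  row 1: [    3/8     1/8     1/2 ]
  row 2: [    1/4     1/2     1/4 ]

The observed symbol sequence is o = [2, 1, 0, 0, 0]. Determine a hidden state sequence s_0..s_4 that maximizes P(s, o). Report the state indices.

path = [1, 2, 0, 1, 1]

t=0: δ = [6.250e-02, 1.250e-01, 6.250e-02]  (obs o_0=2)
t=1: δ = [8.789e-03, 5.859e-03, 3.125e-02]  ψ = [2, 1, 1]  (obs o_1=1)
t=2: δ = [5.859e-03, 2.930e-03, 2.930e-03]  ψ = [2, 2, 2]  (obs o_2=0)
t=3: δ = [5.493e-04, 1.373e-03, 3.662e-04]  ψ = [2, 0, 0]  (obs o_3=0)
t=4: δ = [8.583e-05, 1.931e-04, 1.717e-04]  ψ = [1, 1, 1]  (obs o_4=0)
backtrack: best end state = 1; path = [1, 2, 0, 1, 1]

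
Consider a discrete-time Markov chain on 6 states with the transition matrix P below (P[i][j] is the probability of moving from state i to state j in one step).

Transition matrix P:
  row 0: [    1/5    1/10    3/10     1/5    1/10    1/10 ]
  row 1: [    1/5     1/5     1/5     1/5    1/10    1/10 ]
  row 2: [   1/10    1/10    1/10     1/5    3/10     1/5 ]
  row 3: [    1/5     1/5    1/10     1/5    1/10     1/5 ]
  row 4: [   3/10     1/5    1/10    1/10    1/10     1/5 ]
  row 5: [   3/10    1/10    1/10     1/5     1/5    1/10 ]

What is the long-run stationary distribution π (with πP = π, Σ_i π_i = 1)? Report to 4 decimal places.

Balance equations π_j = Σ_i π_i·P[i][j]:
  π_0 = 1/5·π_0 + 1/5·π_1 + 1/10·π_2 + 1/5·π_3 + 3/10·π_4 + 3/10·π_5
  π_1 = 1/10·π_0 + 1/5·π_1 + 1/10·π_2 + 1/5·π_3 + 1/5·π_4 + 1/10·π_5
  π_2 = 3/10·π_0 + 1/5·π_1 + 1/10·π_2 + 1/10·π_3 + 1/10·π_4 + 1/10·π_5
  π_3 = 1/5·π_0 + 1/5·π_1 + 1/5·π_2 + 1/5·π_3 + 1/10·π_4 + 1/5·π_5
  π_4 = 1/10·π_0 + 1/10·π_1 + 3/10·π_2 + 1/10·π_3 + 1/10·π_4 + 1/5·π_5
  normalize: π_0 + π_1 + π_2 + π_3 + π_4 + π_5 = 1
Solving the linear system gives exactly π = [2678/12527, 5561/37581, 5921/37581, 2322/12527, 1834/12527, 5597/37581].

π = [0.2138, 0.1480, 0.1576, 0.1854, 0.1464, 0.1489]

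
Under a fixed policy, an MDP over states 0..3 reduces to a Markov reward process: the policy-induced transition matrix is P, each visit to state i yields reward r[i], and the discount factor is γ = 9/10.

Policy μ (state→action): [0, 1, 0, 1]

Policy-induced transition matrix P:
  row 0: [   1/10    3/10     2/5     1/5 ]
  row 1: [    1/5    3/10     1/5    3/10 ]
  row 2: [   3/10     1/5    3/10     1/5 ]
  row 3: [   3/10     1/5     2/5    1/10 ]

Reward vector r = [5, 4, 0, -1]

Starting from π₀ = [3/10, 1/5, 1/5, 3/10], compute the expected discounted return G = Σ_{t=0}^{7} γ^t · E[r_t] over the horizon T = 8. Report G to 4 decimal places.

G = 11.0590

t=0: π = [0.3000, 0.2000, 0.2000, 0.3000], E[r] = 2.0000, γ^t·E[r] = 2.000000, running G = 2.000000
t=1: π = [0.2200, 0.2500, 0.3400, 0.1900], E[r] = 1.9100, γ^t·E[r] = 1.719000, running G = 3.719000
t=2: π = [0.2310, 0.2470, 0.3160, 0.2060], E[r] = 1.9370, γ^t·E[r] = 1.568970, running G = 5.287970
t=3: π = [0.2291, 0.2478, 0.3190, 0.2041], E[r] = 1.9326, γ^t·E[r] = 1.408865, running G = 6.696835
t=4: π = [0.2294, 0.2477, 0.3185, 0.2044], E[r] = 1.9334, γ^t·E[r] = 1.268497, running G = 7.965333
t=5: π = [0.2294, 0.2477, 0.3186, 0.2043], E[r] = 1.9333, γ^t·E[r] = 1.141570, running G = 9.106903
t=6: π = [0.2294, 0.2477, 0.3186, 0.2043], E[r] = 1.9333, γ^t·E[r] = 1.027425, running G = 10.134327
t=7: π = [0.2294, 0.2477, 0.3186, 0.2043], E[r] = 1.9333, γ^t·E[r] = 0.924681, running G = 11.059008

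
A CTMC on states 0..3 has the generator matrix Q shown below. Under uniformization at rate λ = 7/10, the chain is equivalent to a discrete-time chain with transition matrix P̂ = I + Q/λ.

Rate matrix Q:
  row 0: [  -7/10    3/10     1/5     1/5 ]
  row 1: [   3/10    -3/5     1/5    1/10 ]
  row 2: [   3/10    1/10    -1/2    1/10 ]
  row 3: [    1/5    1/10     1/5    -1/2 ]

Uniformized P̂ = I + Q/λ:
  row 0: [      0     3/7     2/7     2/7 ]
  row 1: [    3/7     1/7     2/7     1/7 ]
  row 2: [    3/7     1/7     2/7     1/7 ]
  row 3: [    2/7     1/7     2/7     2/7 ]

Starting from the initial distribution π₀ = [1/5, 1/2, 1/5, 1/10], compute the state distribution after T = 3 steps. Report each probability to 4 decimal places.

t=0: π = [0.2000, 0.5000, 0.2000, 0.1000]
t=1: π = [0.3286, 0.2000, 0.2857, 0.1857]
t=2: π = [0.2612, 0.2367, 0.2857, 0.2163]
t=3: π = [0.2857, 0.2175, 0.2857, 0.2111]

π = [0.2857, 0.2175, 0.2857, 0.2111]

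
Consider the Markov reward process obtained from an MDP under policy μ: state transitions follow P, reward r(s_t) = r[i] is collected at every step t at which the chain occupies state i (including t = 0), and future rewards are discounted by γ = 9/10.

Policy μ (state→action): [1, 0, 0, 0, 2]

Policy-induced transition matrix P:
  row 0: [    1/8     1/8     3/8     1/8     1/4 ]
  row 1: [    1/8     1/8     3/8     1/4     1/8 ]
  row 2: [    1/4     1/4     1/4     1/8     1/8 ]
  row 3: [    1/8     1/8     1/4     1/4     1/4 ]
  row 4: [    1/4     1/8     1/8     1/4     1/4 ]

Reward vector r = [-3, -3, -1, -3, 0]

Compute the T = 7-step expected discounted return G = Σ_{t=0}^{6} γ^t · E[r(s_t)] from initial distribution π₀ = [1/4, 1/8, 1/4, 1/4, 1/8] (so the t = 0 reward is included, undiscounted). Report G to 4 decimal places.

t=0: π = [0.2500, 0.1250, 0.2500, 0.2500, 0.1250], E[r] = -2.1250, γ^t·E[r] = -2.125000, running G = -2.125000
t=1: π = [0.1719, 0.1563, 0.2813, 0.1875, 0.2031], E[r] = -1.8281, γ^t·E[r] = -1.645313, running G = -3.770313
t=2: π = [0.1855, 0.1602, 0.2656, 0.1934, 0.1953], E[r] = -1.8828, γ^t·E[r] = -1.525078, running G = -5.295391
t=3: π = [0.1826, 0.1582, 0.2688, 0.1936, 0.1968], E[r] = -1.8721, γ^t·E[r] = -1.364739, running G = -6.660130
t=4: π = [0.1832, 0.1586, 0.2680, 0.1936, 0.1966], E[r] = -1.8741, γ^t·E[r] = -1.229607, running G = -7.889737
t=5: π = [0.1831, 0.1585, 0.2681, 0.1936, 0.1967], E[r] = -1.8737, γ^t·E[r] = -1.106392, running G = -8.996128
t=6: π = [0.1831, 0.1585, 0.2681, 0.1936, 0.1967], E[r] = -1.8738, γ^t·E[r] = -0.995796, running G = -9.991925

G = -9.9919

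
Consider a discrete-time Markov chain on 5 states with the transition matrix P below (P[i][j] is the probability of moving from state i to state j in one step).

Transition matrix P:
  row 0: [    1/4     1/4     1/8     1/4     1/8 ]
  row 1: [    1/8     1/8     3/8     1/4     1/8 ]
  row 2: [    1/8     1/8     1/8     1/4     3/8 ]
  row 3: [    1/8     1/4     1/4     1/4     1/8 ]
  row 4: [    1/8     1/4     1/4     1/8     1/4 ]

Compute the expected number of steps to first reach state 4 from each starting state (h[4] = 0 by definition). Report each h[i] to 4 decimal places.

h = [5.6651, 5.3589, 4.2871, 5.4928, 0.0000]

First-step conditioning: h[4] = 0; for i ≠ 4, h[i] = 1 + Σ_k P[i][k]·h[k].
  h[0] = 1 + 1/4·h[0] + 1/4·h[1] + 1/8·h[2] + 1/4·h[3]
  h[1] = 1 + 1/8·h[0] + 1/8·h[1] + 3/8·h[2] + 1/4·h[3]
  h[2] = 1 + 1/8·h[0] + 1/8·h[1] + 1/8·h[2] + 1/4·h[3]
  h[3] = 1 + 1/8·h[0] + 1/4·h[1] + 1/4·h[2] + 1/4·h[3]
Solving the 4×4 linear system over states ≠ 4 gives exactly h = [1184/209, 1120/209, 896/209, 1148/209, 0] (h[4] = 0 is the target).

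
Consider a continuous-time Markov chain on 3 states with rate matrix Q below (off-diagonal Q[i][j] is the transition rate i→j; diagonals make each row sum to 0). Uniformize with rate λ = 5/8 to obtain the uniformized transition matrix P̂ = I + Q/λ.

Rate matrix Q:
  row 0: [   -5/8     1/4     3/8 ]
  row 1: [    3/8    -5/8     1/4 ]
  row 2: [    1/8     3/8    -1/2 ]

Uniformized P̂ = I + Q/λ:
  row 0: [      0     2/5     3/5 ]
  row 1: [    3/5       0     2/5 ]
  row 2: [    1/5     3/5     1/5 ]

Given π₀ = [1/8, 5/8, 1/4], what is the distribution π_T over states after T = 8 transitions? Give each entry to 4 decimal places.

π = [0.2806, 0.3395, 0.3799]

t=0: π = [0.1250, 0.6250, 0.2500]
t=1: π = [0.4250, 0.2000, 0.3750]
t=2: π = [0.1950, 0.3950, 0.4100]
t=3: π = [0.3190, 0.3240, 0.3570]
t=4: π = [0.2658, 0.3418, 0.3924]
t=5: π = [0.2836, 0.3418, 0.3747]
t=6: π = [0.2800, 0.3382, 0.3818]
t=7: π = [0.2793, 0.3411, 0.3796]
t=8: π = [0.2806, 0.3395, 0.3799]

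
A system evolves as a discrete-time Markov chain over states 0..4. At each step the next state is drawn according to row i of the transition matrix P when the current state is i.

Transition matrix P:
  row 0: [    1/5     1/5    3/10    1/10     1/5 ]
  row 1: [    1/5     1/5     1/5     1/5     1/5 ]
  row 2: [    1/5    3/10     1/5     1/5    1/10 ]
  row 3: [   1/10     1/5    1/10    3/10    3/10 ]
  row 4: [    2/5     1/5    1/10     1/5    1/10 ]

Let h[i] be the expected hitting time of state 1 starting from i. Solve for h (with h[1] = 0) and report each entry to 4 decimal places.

h = [4.5275, 0.0000, 4.1185, 4.6403, 4.6121]

First-step conditioning: h[1] = 0; for i ≠ 1, h[i] = 1 + Σ_k P[i][k]·h[k].
  h[0] = 1 + 1/5·h[0] + 3/10·h[2] + 1/10·h[3] + 1/5·h[4]
  h[2] = 1 + 1/5·h[0] + 1/5·h[2] + 1/5·h[3] + 1/10·h[4]
  h[3] = 1 + 1/10·h[0] + 1/10·h[2] + 3/10·h[3] + 3/10·h[4]
  h[4] = 1 + 2/5·h[0] + 1/10·h[2] + 1/5·h[3] + 1/10·h[4]
Solving the 4×4 linear system over states ≠ 1 gives exactly h = [3210/709, 0, 2920/709, 3290/709, 3270/709] (h[1] = 0 is the target).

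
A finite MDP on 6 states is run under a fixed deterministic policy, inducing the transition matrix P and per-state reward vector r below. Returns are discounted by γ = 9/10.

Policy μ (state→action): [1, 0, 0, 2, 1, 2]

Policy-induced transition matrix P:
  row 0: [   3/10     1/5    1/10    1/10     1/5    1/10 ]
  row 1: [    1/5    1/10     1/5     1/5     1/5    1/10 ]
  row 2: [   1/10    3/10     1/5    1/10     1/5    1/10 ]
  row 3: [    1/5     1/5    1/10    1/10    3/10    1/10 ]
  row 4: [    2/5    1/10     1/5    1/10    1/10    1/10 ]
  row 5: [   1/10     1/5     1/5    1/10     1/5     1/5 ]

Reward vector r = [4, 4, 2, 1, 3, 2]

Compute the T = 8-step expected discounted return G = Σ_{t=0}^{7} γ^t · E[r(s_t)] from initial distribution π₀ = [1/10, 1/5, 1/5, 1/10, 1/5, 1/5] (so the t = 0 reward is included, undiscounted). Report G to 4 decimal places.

G = 16.2717

t=0: π = [0.1000, 0.2000, 0.2000, 0.1000, 0.2000, 0.2000], E[r] = 2.7000, γ^t·E[r] = 2.700000, running G = 2.700000
t=1: π = [0.2100, 0.1800, 0.1800, 0.1200, 0.1900, 0.1200], E[r] = 2.8500, γ^t·E[r] = 2.565000, running G = 5.265000
t=2: π = [0.2290, 0.1810, 0.1670, 0.1180, 0.1930, 0.1120], E[r] = 2.8950, γ^t·E[r] = 2.344950, running G = 7.609950
t=3: π = [0.2336, 0.1793, 0.1653, 0.1181, 0.1925, 0.1112], E[r] = 2.9002, γ^t·E[r] = 2.114246, running G = 9.724196
t=4: π = [0.2342, 0.1794, 0.1648, 0.1179, 0.1926, 0.1111], E[r] = 2.9018, γ^t·E[r] = 1.903838, running G = 11.628034
t=5: π = [0.2343, 0.1793, 0.1648, 0.1179, 0.1925, 0.1111], E[r] = 2.9019, γ^t·E[r] = 1.713520, running G = 13.341554
t=6: π = [0.2344, 0.1793, 0.1648, 0.1179, 0.1925, 0.1111], E[r] = 2.9019, γ^t·E[r] = 1.542191, running G = 14.883746
t=7: π = [0.2344, 0.1793, 0.1648, 0.1179, 0.1925, 0.1111], E[r] = 2.9019, γ^t·E[r] = 1.387973, running G = 16.271718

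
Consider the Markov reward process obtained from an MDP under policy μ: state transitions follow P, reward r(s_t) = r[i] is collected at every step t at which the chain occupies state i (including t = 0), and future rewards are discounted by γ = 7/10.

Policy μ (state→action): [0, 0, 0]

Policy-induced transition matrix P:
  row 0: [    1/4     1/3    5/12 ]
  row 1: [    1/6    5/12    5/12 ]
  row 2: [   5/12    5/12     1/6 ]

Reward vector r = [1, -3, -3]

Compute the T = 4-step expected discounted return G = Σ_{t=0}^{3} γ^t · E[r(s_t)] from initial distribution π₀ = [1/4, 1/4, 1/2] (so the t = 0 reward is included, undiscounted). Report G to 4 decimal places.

G = -4.8264

t=0: π = [0.2500, 0.2500, 0.5000], E[r] = -2.0000, γ^t·E[r] = -2.000000, running G = -2.000000
t=1: π = [0.3125, 0.3958, 0.2917], E[r] = -1.7500, γ^t·E[r] = -1.225000, running G = -3.225000
t=2: π = [0.2656, 0.3906, 0.3438], E[r] = -1.9375, γ^t·E[r] = -0.949375, running G = -4.174375
t=3: π = [0.2747, 0.3945, 0.3307], E[r] = -1.9010, γ^t·E[r] = -0.652057, running G = -4.826432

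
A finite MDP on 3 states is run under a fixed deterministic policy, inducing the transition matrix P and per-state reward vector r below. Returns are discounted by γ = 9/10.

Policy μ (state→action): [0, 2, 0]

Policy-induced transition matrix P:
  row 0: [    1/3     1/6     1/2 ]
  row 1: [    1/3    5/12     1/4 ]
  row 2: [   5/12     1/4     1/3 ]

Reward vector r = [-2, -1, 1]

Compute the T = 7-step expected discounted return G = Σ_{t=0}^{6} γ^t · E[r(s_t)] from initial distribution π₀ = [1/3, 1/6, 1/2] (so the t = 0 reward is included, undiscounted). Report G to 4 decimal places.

G = -2.9480

t=0: π = [0.3333, 0.1667, 0.5000], E[r] = -0.3333, γ^t·E[r] = -0.333333, running G = -0.333333
t=1: π = [0.3750, 0.2500, 0.3750], E[r] = -0.6250, γ^t·E[r] = -0.562500, running G = -0.895833
t=2: π = [0.3646, 0.2604, 0.3750], E[r] = -0.6146, γ^t·E[r] = -0.497813, running G = -1.393646
t=3: π = [0.3646, 0.2630, 0.3724], E[r] = -0.6198, γ^t·E[r] = -0.451828, running G = -1.845474
t=4: π = [0.3644, 0.2635, 0.3722], E[r] = -0.6200, γ^t·E[r] = -0.406788, running G = -2.252262
t=5: π = [0.3643, 0.2635, 0.3721], E[r] = -0.6201, γ^t·E[r] = -0.366184, running G = -2.618445
t=6: π = [0.3643, 0.2636, 0.3721], E[r] = -0.6202, γ^t·E[r] = -0.329573, running G = -2.948019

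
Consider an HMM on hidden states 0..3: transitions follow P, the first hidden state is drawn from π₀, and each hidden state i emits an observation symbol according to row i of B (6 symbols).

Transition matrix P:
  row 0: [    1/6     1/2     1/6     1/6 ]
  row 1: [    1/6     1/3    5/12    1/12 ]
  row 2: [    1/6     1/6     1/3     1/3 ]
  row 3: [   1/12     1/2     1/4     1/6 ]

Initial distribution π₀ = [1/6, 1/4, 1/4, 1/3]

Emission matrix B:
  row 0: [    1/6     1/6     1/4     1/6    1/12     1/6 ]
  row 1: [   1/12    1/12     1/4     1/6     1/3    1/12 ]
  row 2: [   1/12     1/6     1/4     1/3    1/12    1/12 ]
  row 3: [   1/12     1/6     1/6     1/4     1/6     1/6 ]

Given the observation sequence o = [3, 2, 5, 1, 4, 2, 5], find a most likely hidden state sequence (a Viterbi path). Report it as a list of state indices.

path = [3, 1, 2, 3, 1, 2, 3]

t=0: δ = [2.778e-02, 4.167e-02, 8.333e-02, 8.333e-02]  (obs o_0=3)
t=1: δ = [3.472e-03, 1.042e-02, 6.944e-03, 4.630e-03]  ψ = [2, 3, 2, 2]  (obs o_1=2)
t=2: δ = [2.894e-04, 2.894e-04, 3.617e-04, 3.858e-04]  ψ = [1, 1, 1, 2]  (obs o_2=5)
t=3: δ = [1.005e-05, 1.608e-05, 2.009e-05, 2.009e-05]  ψ = [2, 3, 1, 2]  (obs o_3=1)
t=4: δ = [2.791e-07, 3.349e-06, 5.582e-07, 1.116e-06]  ψ = [2, 3, 1, 2]  (obs o_4=4)
t=5: δ = [1.395e-07, 2.791e-07, 3.489e-07, 4.651e-08]  ψ = [1, 1, 1, 1]  (obs o_5=2)
t=6: δ = [9.690e-09, 7.752e-09, 9.690e-09, 1.938e-08]  ψ = [2, 1, 1, 2]  (obs o_6=5)
backtrack: best end state = 3; path = [3, 1, 2, 3, 1, 2, 3]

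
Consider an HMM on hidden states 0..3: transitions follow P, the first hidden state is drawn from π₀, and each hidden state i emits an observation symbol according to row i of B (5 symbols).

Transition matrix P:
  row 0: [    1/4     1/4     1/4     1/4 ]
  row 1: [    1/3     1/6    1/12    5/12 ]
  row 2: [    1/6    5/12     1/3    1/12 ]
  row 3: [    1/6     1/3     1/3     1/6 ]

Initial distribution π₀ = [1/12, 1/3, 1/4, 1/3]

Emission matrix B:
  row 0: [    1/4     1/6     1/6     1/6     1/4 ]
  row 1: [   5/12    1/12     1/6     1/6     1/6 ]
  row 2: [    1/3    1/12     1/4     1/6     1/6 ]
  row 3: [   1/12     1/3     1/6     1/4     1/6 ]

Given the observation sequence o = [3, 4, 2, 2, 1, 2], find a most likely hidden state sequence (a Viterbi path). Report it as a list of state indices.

t=0: δ = [1.389e-02, 5.556e-02, 4.167e-02, 8.333e-02]  (obs o_0=3)
t=1: δ = [4.630e-03, 4.630e-03, 4.630e-03, 3.858e-03]  ψ = [1, 3, 3, 1]  (obs o_1=4)
t=2: δ = [2.572e-04, 3.215e-04, 3.858e-04, 3.215e-04]  ψ = [1, 2, 2, 1]  (obs o_2=2)
t=3: δ = [1.786e-05, 2.679e-05, 3.215e-05, 2.233e-05]  ψ = [1, 2, 2, 1]  (obs o_3=2)
t=4: δ = [1.488e-06, 1.116e-06, 8.931e-07, 3.721e-06]  ψ = [1, 2, 2, 1]  (obs o_4=1)
t=5: δ = [1.034e-07, 2.067e-07, 3.101e-07, 1.034e-07]  ψ = [3, 3, 3, 3]  (obs o_5=2)
backtrack: best end state = 2; path = [3, 2, 2, 1, 3, 2]

path = [3, 2, 2, 1, 3, 2]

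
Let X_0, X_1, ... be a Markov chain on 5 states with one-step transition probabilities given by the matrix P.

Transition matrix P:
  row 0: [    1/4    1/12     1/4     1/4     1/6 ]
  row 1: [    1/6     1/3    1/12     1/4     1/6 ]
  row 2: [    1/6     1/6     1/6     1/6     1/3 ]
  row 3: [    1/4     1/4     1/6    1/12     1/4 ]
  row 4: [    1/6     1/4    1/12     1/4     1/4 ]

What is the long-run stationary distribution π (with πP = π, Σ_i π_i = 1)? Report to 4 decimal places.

Balance equations π_j = Σ_i π_i·P[i][j]:
  π_0 = 1/4·π_0 + 1/6·π_1 + 1/6·π_2 + 1/4·π_3 + 1/6·π_4
  π_1 = 1/12·π_0 + 1/3·π_1 + 1/6·π_2 + 1/4·π_3 + 1/4·π_4
  π_2 = 1/4·π_0 + 1/12·π_1 + 1/6·π_2 + 1/6·π_3 + 1/12·π_4
  π_3 = 1/4·π_0 + 1/4·π_1 + 1/6·π_2 + 1/12·π_3 + 1/4·π_4
  normalize: π_0 + π_1 + π_2 + π_3 + π_4 = 1
Solving the linear system gives exactly π = [114/569, 1396/6259, 83/569, 116/569, 1420/6259].

π = [0.2004, 0.2230, 0.1459, 0.2039, 0.2269]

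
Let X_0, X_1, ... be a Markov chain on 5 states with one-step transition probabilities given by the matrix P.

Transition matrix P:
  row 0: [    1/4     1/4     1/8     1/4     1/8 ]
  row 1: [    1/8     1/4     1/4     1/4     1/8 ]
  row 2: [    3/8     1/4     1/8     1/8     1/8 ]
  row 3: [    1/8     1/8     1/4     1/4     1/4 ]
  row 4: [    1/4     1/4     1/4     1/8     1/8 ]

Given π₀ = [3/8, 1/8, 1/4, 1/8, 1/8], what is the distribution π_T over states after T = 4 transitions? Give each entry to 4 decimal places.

t=0: π = [0.3750, 0.1250, 0.2500, 0.1250, 0.1250]
t=1: π = [0.2500, 0.2344, 0.1719, 0.2031, 0.1406]
t=2: π = [0.2168, 0.2246, 0.1973, 0.2109, 0.1504]
t=3: π = [0.2202, 0.2236, 0.1982, 0.2065, 0.1514]
t=4: π = [0.2210, 0.2242, 0.1977, 0.2063, 0.1508]

π = [0.2210, 0.2242, 0.1977, 0.2063, 0.1508]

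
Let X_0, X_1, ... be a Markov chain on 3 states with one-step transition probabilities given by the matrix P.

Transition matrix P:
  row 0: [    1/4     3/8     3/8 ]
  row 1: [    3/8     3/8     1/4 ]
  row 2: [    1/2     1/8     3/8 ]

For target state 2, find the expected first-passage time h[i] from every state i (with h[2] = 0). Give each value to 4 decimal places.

h = [3.0476, 3.4286, 0.0000]

First-step conditioning: h[2] = 0; for i ≠ 2, h[i] = 1 + Σ_k P[i][k]·h[k].
  h[0] = 1 + 1/4·h[0] + 3/8·h[1]
  h[1] = 1 + 3/8·h[0] + 3/8·h[1]
Solving the 2×2 linear system over states ≠ 2 gives exactly h = [64/21, 24/7, 0] (h[2] = 0 is the target).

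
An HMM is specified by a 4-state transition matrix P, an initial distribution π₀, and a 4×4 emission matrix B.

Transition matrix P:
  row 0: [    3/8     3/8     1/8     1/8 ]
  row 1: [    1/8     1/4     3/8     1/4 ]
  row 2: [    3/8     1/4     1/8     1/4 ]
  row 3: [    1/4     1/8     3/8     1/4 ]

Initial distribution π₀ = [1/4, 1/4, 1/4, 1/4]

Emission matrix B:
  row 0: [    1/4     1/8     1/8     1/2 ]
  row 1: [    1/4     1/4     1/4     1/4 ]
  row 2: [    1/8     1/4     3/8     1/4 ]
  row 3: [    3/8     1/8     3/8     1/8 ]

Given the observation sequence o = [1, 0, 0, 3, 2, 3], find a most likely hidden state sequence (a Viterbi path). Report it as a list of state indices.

t=0: δ = [3.125e-02, 6.250e-02, 6.250e-02, 3.125e-02]  (obs o_0=1)
t=1: δ = [5.859e-03, 3.906e-03, 2.930e-03, 5.859e-03]  ψ = [2, 1, 1, 1]  (obs o_1=0)
t=2: δ = [5.493e-04, 5.493e-04, 2.747e-04, 5.493e-04]  ψ = [0, 0, 3, 3]  (obs o_2=0)
t=3: δ = [1.030e-04, 5.150e-05, 5.150e-05, 1.717e-05]  ψ = [0, 0, 1, 1]  (obs o_3=3)
t=4: δ = [4.828e-06, 9.656e-06, 7.242e-06, 4.828e-06]  ψ = [0, 0, 1, 0]  (obs o_4=2)
t=5: δ = [1.358e-06, 6.035e-07, 9.052e-07, 3.017e-07]  ψ = [2, 1, 1, 1]  (obs o_5=3)
backtrack: best end state = 0; path = [2, 0, 0, 1, 2, 0]

path = [2, 0, 0, 1, 2, 0]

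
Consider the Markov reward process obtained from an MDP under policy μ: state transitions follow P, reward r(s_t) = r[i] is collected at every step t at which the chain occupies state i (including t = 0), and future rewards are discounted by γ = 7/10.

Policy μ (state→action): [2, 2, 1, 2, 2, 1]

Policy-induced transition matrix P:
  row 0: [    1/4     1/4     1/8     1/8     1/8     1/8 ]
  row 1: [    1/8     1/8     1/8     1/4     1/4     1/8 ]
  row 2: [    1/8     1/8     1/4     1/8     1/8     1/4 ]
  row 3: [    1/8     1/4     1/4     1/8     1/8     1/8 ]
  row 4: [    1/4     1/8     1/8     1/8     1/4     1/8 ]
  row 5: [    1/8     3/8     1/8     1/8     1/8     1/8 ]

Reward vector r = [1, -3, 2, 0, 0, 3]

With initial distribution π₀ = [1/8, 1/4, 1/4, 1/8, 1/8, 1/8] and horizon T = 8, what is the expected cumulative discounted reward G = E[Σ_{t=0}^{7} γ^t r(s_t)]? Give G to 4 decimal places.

G = 1.0087

t=0: π = [0.1250, 0.2500, 0.2500, 0.1250, 0.1250, 0.1250], E[r] = 0.2500, γ^t·E[r] = 0.250000, running G = 0.250000
t=1: π = [0.1563, 0.1875, 0.1719, 0.1563, 0.1719, 0.1563], E[r] = 0.4063, γ^t·E[r] = 0.284375, running G = 0.534375
t=2: π = [0.1660, 0.2031, 0.1660, 0.1484, 0.1699, 0.1465], E[r] = 0.3281, γ^t·E[r] = 0.160781, running G = 0.695156
t=3: π = [0.1670, 0.2009, 0.1643, 0.1504, 0.1716, 0.1458], E[r] = 0.3301, γ^t·E[r] = 0.113217, running G = 0.808373
t=4: π = [0.1673, 0.2011, 0.1643, 0.1501, 0.1716, 0.1455], E[r] = 0.3293, γ^t·E[r] = 0.079061, running G = 0.887434
t=5: π = [0.1674, 0.2011, 0.1643, 0.1501, 0.1716, 0.1455], E[r] = 0.3294, γ^t·E[r] = 0.055363, running G = 0.942798
t=6: π = [0.1674, 0.2011, 0.1643, 0.1501, 0.1716, 0.1455], E[r] = 0.3294, γ^t·E[r] = 0.038751, running G = 0.981548
t=7: π = [0.1674, 0.2011, 0.1643, 0.1501, 0.1716, 0.1455], E[r] = 0.3294, γ^t·E[r] = 0.027126, running G = 1.008674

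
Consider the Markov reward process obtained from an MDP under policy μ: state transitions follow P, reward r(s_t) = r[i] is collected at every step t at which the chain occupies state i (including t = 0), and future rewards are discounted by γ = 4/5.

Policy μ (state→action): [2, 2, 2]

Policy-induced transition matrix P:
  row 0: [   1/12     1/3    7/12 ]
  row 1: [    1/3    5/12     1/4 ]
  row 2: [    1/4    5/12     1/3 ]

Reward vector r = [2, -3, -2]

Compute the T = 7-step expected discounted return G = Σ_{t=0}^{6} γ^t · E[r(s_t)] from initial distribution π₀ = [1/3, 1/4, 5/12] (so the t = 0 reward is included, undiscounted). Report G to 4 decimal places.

t=0: π = [0.3333, 0.2500, 0.4167], E[r] = -0.9167, γ^t·E[r] = -0.916667, running G = -0.916667
t=1: π = [0.2153, 0.3889, 0.3958], E[r] = -1.5278, γ^t·E[r] = -1.222222, running G = -2.138889
t=2: π = [0.2465, 0.3987, 0.3547], E[r] = -1.4126, γ^t·E[r] = -0.904074, running G = -3.042963
t=3: π = [0.2421, 0.3961, 0.3617], E[r] = -1.4276, γ^t·E[r] = -0.730914, running G = -3.773877
t=4: π = [0.2427, 0.3965, 0.3609], E[r] = -1.4259, γ^t·E[r] = -0.584038, running G = -4.357914
t=5: π = [0.2426, 0.3964, 0.3610], E[r] = -1.4261, γ^t·E[r] = -0.467289, running G = -4.825203
t=6: π = [0.2426, 0.3965, 0.3609], E[r] = -1.4260, γ^t·E[r] = -0.373826, running G = -5.199029

G = -5.1990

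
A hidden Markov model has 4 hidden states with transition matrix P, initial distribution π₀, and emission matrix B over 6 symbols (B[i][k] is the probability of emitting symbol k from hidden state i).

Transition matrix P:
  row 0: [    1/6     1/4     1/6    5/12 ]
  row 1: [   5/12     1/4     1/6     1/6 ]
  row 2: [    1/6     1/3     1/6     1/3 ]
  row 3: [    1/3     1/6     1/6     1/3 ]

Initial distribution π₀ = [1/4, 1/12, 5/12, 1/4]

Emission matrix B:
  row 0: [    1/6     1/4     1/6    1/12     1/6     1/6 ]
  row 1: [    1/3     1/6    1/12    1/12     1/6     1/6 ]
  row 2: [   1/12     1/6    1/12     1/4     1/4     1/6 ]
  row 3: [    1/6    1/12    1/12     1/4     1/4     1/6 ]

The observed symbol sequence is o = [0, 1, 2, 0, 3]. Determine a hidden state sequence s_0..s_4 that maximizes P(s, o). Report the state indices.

t=0: δ = [4.167e-02, 2.778e-02, 3.472e-02, 4.167e-02]  (obs o_0=0)
t=1: δ = [3.472e-03, 1.929e-03, 1.157e-03, 1.447e-03]  ψ = [3, 2, 0, 0]  (obs o_1=1)
t=2: δ = [1.340e-04, 7.234e-05, 4.823e-05, 1.206e-04]  ψ = [1, 0, 0, 0]  (obs o_2=2)
t=3: δ = [6.698e-06, 1.116e-05, 1.861e-06, 9.303e-06]  ψ = [3, 0, 0, 0]  (obs o_3=0)
t=4: δ = [3.876e-07, 2.326e-07, 4.651e-07, 7.752e-07]  ψ = [1, 1, 1, 3]  (obs o_4=3)
backtrack: best end state = 3; path = [2, 1, 0, 3, 3]

path = [2, 1, 0, 3, 3]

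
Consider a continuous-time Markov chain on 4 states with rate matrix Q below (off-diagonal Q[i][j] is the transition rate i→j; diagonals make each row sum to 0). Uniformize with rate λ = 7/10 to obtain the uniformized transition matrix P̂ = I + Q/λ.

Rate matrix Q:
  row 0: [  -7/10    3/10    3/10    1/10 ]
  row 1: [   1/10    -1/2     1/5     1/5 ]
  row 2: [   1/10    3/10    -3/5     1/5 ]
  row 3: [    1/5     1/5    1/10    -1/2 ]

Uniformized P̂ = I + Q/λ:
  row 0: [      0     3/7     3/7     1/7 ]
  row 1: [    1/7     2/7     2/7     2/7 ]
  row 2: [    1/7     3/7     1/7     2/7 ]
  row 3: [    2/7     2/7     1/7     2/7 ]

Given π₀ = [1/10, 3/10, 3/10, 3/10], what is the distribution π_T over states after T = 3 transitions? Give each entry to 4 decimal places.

t=0: π = [0.1000, 0.3000, 0.3000, 0.3000]
t=1: π = [0.1714, 0.3429, 0.2143, 0.2714]
t=2: π = [0.1571, 0.3408, 0.2408, 0.2612]
t=3: π = [0.1577, 0.3426, 0.2364, 0.2633]

π = [0.1577, 0.3426, 0.2364, 0.2633]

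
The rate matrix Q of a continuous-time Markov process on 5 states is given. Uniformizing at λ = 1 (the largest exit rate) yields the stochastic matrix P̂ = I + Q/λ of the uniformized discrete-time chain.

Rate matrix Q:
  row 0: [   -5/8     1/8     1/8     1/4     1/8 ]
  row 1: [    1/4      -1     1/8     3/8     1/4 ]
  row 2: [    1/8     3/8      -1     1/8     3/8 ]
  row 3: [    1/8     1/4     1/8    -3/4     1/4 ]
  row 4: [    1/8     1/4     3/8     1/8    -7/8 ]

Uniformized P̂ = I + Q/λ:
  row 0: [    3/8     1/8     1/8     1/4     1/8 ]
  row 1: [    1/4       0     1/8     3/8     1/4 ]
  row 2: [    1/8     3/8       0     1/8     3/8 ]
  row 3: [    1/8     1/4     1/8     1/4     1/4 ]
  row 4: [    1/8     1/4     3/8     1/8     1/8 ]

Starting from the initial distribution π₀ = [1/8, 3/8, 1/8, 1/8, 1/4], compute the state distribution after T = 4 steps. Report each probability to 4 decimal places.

π = [0.1991, 0.1966, 0.1595, 0.2270, 0.2178]

t=0: π = [0.1250, 0.3750, 0.1250, 0.1250, 0.2500]
t=1: π = [0.2031, 0.1563, 0.1719, 0.2500, 0.2188]
t=2: π = [0.1953, 0.2070, 0.1582, 0.2207, 0.2188]
t=3: π = [0.1997, 0.1936, 0.1599, 0.2288, 0.2180]
t=4: π = [0.1991, 0.1966, 0.1595, 0.2270, 0.2178]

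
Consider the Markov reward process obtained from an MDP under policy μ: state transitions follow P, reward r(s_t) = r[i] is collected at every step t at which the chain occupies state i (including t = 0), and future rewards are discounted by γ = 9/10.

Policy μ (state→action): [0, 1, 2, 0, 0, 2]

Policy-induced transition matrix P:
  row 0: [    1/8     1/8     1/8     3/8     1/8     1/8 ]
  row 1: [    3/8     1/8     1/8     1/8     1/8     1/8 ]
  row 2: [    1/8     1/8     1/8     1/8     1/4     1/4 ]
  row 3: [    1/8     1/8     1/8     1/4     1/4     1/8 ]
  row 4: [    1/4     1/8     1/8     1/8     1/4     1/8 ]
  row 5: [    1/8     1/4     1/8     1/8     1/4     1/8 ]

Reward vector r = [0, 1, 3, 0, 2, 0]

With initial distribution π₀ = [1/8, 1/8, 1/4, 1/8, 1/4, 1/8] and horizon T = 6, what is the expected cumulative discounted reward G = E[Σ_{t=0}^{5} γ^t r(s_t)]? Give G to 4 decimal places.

G = 4.8393

t=0: π = [0.1250, 0.1250, 0.2500, 0.1250, 0.2500, 0.1250], E[r] = 1.3750, γ^t·E[r] = 1.375000, running G = 1.375000
t=1: π = [0.1875, 0.1406, 0.1250, 0.1719, 0.2188, 0.1563], E[r] = 0.9531, γ^t·E[r] = 0.857813, running G = 2.232813
t=2: π = [0.1875, 0.1445, 0.1250, 0.1934, 0.2090, 0.1406], E[r] = 0.9375, γ^t·E[r] = 0.759375, running G = 2.992188
t=3: π = [0.1873, 0.1426, 0.1250, 0.1960, 0.2085, 0.1406], E[r] = 0.9346, γ^t·E[r] = 0.681302, running G = 3.673489
t=4: π = [0.1867, 0.1426, 0.1250, 0.1963, 0.2088, 0.1406], E[r] = 0.9351, γ^t·E[r] = 0.613532, running G = 4.287021
t=5: π = [0.1867, 0.1426, 0.1250, 0.1962, 0.2088, 0.1406], E[r] = 0.9353, γ^t·E[r] = 0.552260, running G = 4.839281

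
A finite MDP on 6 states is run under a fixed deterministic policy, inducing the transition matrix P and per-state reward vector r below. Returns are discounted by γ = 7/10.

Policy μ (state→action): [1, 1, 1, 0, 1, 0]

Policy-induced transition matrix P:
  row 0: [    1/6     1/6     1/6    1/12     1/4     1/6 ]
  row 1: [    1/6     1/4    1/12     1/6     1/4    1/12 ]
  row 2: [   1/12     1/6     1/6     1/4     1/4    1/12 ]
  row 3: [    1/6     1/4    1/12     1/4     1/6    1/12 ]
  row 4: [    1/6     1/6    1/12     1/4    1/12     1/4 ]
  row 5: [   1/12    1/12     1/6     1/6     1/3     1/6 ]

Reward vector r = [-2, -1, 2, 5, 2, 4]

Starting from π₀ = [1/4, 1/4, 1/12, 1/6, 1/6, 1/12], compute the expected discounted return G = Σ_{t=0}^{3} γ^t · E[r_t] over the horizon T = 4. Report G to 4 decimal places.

G = 3.5024

t=0: π = [0.2500, 0.2500, 0.0833, 0.1667, 0.1667, 0.0833], E[r] = 0.9167, γ^t·E[r] = 0.916667, running G = 0.916667
t=1: π = [0.1528, 0.1944, 0.1181, 0.1806, 0.2153, 0.1389], E[r] = 1.6250, γ^t·E[r] = 1.137500, running G = 2.054167
t=2: π = [0.1453, 0.1863, 0.1175, 0.1968, 0.2106, 0.1435], E[r] = 1.7373, γ^t·E[r] = 0.851262, running G = 2.905428
t=3: π = [0.1449, 0.1866, 0.1172, 0.1983, 0.2105, 0.1425], E[r] = 1.7404, γ^t·E[r] = 0.596942, running G = 3.502370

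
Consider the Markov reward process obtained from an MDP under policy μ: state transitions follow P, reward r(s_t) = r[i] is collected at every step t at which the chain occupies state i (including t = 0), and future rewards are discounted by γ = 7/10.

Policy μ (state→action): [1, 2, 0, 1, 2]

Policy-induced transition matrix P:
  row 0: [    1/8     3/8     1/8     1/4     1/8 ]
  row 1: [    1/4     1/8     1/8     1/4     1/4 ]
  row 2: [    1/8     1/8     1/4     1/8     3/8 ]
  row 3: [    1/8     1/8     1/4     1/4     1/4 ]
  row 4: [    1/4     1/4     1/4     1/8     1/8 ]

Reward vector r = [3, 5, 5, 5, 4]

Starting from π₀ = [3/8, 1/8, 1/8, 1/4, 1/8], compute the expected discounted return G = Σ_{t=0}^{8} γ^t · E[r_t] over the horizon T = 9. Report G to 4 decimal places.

t=0: π = [0.3750, 0.1250, 0.1250, 0.2500, 0.1250], E[r] = 4.1250, γ^t·E[r] = 4.125000, running G = 4.125000
t=1: π = [0.1563, 0.2344, 0.1875, 0.2188, 0.2031], E[r] = 4.4844, γ^t·E[r] = 3.139063, running G = 7.264063
t=2: π = [0.1797, 0.1895, 0.2012, 0.2012, 0.2285], E[r] = 4.4121, γ^t·E[r] = 2.161934, running G = 9.425996
t=3: π = [0.1772, 0.1985, 0.2039, 0.1963, 0.2241], E[r] = 4.4214, γ^t·E[r] = 1.516536, running G = 10.942532
t=4: π = [0.1778, 0.1973, 0.2030, 0.1965, 0.2253], E[r] = 4.4190, γ^t·E[r] = 1.061011, running G = 12.003542
t=5: π = [0.1778, 0.1976, 0.2031, 0.1965, 0.2250], E[r] = 4.4194, γ^t·E[r] = 0.742761, running G = 12.746303
t=6: π = [0.1778, 0.1976, 0.2031, 0.1965, 0.2250], E[r] = 4.4193, γ^t·E[r] = 0.519928, running G = 13.266231
t=7: π = [0.1778, 0.1976, 0.2031, 0.1965, 0.2250], E[r] = 4.4193, γ^t·E[r] = 0.363950, running G = 13.630181
t=8: π = [0.1778, 0.1976, 0.2031, 0.1965, 0.2250], E[r] = 4.4193, γ^t·E[r] = 0.254765, running G = 13.884946

G = 13.8849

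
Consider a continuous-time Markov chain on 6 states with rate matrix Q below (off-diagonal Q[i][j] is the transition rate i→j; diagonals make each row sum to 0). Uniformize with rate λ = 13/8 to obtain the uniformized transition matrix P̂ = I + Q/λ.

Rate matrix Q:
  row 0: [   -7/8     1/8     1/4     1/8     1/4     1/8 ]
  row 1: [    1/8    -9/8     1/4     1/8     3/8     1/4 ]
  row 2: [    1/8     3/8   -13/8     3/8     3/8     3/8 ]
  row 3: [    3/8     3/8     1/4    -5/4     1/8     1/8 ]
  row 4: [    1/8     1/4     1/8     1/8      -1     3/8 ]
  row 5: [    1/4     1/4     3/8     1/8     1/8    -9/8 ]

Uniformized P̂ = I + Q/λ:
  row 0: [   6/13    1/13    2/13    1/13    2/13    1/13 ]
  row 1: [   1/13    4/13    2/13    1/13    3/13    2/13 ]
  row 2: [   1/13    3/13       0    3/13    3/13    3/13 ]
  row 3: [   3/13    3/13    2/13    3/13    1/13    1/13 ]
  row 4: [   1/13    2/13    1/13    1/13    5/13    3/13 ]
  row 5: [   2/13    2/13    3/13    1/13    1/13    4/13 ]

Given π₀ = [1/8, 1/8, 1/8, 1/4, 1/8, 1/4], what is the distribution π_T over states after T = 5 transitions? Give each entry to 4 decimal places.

π = [0.1773, 0.1881, 0.1322, 0.1150, 0.2020, 0.1855]

t=0: π = [0.1250, 0.1250, 0.1250, 0.2500, 0.1250, 0.2500]
t=1: π = [0.1827, 0.1923, 0.1442, 0.1346, 0.1635, 0.1827]
t=2: π = [0.1820, 0.1908, 0.1331, 0.1198, 0.1930, 0.1812]
t=3: π = [0.1793, 0.1887, 0.1325, 0.1158, 0.2002, 0.1836]
t=4: π = [0.1778, 0.1882, 0.1322, 0.1151, 0.2017, 0.1850]
t=5: π = [0.1773, 0.1881, 0.1322, 0.1150, 0.2020, 0.1855]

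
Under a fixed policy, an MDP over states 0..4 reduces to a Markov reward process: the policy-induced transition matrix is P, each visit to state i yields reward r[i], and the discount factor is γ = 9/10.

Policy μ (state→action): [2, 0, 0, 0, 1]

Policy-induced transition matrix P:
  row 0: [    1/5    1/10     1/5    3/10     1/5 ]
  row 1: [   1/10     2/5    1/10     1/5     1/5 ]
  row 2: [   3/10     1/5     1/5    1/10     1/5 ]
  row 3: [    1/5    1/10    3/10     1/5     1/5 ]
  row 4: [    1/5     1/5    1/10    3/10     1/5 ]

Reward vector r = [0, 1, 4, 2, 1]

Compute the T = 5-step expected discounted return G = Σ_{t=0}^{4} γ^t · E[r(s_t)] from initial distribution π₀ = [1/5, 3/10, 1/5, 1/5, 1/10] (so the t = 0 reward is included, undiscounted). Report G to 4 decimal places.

G = 6.4434

t=0: π = [0.2000, 0.3000, 0.2000, 0.2000, 0.1000], E[r] = 1.6000, γ^t·E[r] = 1.600000, running G = 1.600000
t=1: π = [0.1900, 0.2200, 0.1800, 0.2100, 0.2000], E[r] = 1.5600, γ^t·E[r] = 1.404000, running G = 3.004000
t=2: π = [0.1960, 0.2040, 0.1790, 0.2210, 0.2000], E[r] = 1.5620, γ^t·E[r] = 1.265220, running G = 4.269220
t=3: π = [0.1975, 0.1991, 0.1817, 0.2217, 0.2000], E[r] = 1.5693, γ^t·E[r] = 1.144020, running G = 5.413240
t=4: π = [0.1983, 0.1979, 0.1823, 0.2216, 0.2000], E[r] = 1.5701, γ^t·E[r] = 1.030143, running G = 6.443382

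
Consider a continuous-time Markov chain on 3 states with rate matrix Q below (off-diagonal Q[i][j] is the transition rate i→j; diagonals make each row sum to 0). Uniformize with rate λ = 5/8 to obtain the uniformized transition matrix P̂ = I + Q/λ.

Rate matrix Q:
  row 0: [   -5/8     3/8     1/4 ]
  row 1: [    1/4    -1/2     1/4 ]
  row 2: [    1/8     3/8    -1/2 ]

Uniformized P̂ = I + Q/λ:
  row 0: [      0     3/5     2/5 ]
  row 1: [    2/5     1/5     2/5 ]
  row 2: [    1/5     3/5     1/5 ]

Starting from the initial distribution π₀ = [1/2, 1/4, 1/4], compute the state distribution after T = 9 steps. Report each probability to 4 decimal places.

π = [0.2380, 0.4286, 0.3333]

t=0: π = [0.5000, 0.2500, 0.2500]
t=1: π = [0.1500, 0.5000, 0.3500]
t=2: π = [0.2700, 0.4000, 0.3300]
t=3: π = [0.2260, 0.4400, 0.3340]
t=4: π = [0.2428, 0.4240, 0.3332]
t=5: π = [0.2362, 0.4304, 0.3334]
t=6: π = [0.2388, 0.4278, 0.3333]
t=7: π = [0.2378, 0.4289, 0.3333]
t=8: π = [0.2382, 0.4285, 0.3333]
t=9: π = [0.2380, 0.4286, 0.3333]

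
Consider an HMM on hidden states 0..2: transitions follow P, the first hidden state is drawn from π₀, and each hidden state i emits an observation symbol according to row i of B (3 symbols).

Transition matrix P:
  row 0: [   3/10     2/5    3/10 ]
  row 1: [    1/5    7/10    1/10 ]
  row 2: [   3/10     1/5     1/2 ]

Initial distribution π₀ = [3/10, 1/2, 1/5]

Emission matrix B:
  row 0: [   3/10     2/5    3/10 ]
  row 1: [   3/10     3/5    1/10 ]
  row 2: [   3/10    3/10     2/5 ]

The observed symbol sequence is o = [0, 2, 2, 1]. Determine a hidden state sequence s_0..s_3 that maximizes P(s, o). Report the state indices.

path = [2, 2, 2, 2]

t=0: δ = [9.000e-02, 1.500e-01, 6.000e-02]  (obs o_0=0)
t=1: δ = [9.000e-03, 1.050e-02, 1.200e-02]  ψ = [1, 1, 2]  (obs o_1=2)
t=2: δ = [1.080e-03, 7.350e-04, 2.400e-03]  ψ = [2, 1, 2]  (obs o_2=2)
t=3: δ = [2.880e-04, 3.087e-04, 3.600e-04]  ψ = [2, 1, 2]  (obs o_3=1)
backtrack: best end state = 2; path = [2, 2, 2, 2]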